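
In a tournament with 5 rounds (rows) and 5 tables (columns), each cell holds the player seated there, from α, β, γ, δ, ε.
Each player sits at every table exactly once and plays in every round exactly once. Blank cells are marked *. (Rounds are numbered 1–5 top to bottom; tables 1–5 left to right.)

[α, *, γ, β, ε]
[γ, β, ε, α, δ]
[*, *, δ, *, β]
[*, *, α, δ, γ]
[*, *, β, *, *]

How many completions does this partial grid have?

Round 1, table 2: eliminating its round and table leaves {δ}.
Round 3, table 1: eliminating its round and table leaves {ε}.
Round 3, table 2: eliminating its round and table leaves {α, γ, ε}.
Round 3, table 4: eliminating its round and table leaves {γ, ε}.
Round 4, table 1: eliminating its round and table leaves {β, ε}.
Round 4, table 2: eliminating its round and table leaves {ε}.
Round 5, table 1: eliminating its round and table leaves {δ, ε}.
Round 5, table 2: eliminating its round and table leaves {α, γ, δ, ε}.
Round 5, table 4: eliminating its round and table leaves {γ, ε}.
Round 5, table 5: eliminating its round and table leaves {α}.
Only one assignment across all blanks avoids any round or table repeat, giving 1 completion.

1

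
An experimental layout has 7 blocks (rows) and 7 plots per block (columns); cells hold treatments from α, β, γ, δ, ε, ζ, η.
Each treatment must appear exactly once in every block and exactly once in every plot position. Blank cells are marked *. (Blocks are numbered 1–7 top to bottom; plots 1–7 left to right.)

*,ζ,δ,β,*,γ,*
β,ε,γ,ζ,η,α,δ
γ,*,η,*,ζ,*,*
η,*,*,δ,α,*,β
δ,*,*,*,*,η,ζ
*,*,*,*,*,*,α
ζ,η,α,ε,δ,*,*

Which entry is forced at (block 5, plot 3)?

ε

Block 1, plot 5: block 1 has {β, γ, δ, ζ} and plot 5 has {α, δ, ζ, η}, leaving only ε.
Block 1, plot 1: block 1 has {β, γ, δ, ε, ζ} and plot 1 has {β, γ, δ, ζ, η}, leaving only α.
Block 1, plot 7: block 1 has {α, β, γ, δ, ε, ζ} and plot 7 has {α, β, δ, ζ}, leaving only η.
Block 3, plot 4: block 3 has {γ, ζ, η} and plot 4 has {β, δ, ε, ζ}, leaving only α.
Block 3, plot 7: block 3 has {α, γ, ζ, η} and plot 7 has {α, β, δ, ζ, η}, leaving only ε.
Block 4, plot 2: block 4 has {α, β, δ, η} and plot 2 has {ε, ζ, η}, leaving only γ.
Block 5, plot 4: block 5 has {δ, ζ, η} and plot 4 has {α, β, δ, ε, ζ}, leaving only γ.
Block 5, plot 5: block 5 has {γ, δ, ζ, η} and plot 5 has {α, δ, ε, ζ, η}, leaving only β.
Block 5 already has {β, γ, δ, ζ, η} and plot 3 already has {α, γ, δ, η}, so block 5, plot 3 must be ε.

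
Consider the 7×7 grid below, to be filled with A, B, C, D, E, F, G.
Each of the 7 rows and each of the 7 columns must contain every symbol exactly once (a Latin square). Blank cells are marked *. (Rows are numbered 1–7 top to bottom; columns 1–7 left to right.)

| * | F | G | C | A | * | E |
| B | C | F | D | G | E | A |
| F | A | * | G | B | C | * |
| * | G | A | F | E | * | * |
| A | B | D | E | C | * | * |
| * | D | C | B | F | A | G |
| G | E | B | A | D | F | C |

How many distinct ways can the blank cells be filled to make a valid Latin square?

Row 1, column 1: eliminating its row and column leaves {D}.
Row 1, column 6: eliminating its row and column leaves {B, D}.
Row 3, column 3: eliminating its row and column leaves {E}.
Row 3, column 7: eliminating its row and column leaves {D}.
Row 4, column 1: eliminating its row and column leaves {C, D}.
Row 4, column 6: eliminating its row and column leaves {B, D}.
Row 4, column 7: eliminating its row and column leaves {B, D}.
Row 5, column 6: eliminating its row and column leaves {G}.
Row 5, column 7: eliminating its row and column leaves {F}.
Row 6, column 1: eliminating its row and column leaves {E}.
Only one assignment across all blanks avoids any row or column repeat, giving 1 completion.

1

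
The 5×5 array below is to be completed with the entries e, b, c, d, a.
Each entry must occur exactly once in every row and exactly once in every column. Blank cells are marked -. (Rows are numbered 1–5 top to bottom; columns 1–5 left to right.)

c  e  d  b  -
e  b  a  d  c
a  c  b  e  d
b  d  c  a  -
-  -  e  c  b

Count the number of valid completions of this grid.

1

Row 1, column 5: eliminating its row and column leaves {a}.
Row 4, column 5: eliminating its row and column leaves {e}.
Row 5, column 1: eliminating its row and column leaves {d}.
Row 5, column 2: eliminating its row and column leaves {a}.
Only one assignment across all blanks avoids any row or column repeat, giving 1 completion.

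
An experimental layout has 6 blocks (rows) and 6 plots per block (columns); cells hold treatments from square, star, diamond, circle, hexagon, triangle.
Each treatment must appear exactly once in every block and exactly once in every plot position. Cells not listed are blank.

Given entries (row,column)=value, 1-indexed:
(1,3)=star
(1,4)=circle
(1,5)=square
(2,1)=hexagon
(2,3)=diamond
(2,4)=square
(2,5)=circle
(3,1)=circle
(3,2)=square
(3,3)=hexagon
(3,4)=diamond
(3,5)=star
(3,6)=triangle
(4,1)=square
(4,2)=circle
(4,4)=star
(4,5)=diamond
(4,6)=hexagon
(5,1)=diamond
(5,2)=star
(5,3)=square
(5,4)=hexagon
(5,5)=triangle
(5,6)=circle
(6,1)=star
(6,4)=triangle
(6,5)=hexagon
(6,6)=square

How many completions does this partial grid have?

1

Block 1, plot 1: eliminating its block and plot leaves {triangle}.
Block 1, plot 2: eliminating its block and plot leaves {diamond, hexagon, triangle}.
Block 1, plot 6: eliminating its block and plot leaves {diamond}.
Block 2, plot 2: eliminating its block and plot leaves {triangle}.
Block 2, plot 6: eliminating its block and plot leaves {star}.
Block 4, plot 3: eliminating its block and plot leaves {triangle}.
Block 6, plot 2: eliminating its block and plot leaves {diamond}.
Block 6, plot 3: eliminating its block and plot leaves {circle}.
Only one assignment across all blanks avoids any block or plot repeat, giving 1 completion.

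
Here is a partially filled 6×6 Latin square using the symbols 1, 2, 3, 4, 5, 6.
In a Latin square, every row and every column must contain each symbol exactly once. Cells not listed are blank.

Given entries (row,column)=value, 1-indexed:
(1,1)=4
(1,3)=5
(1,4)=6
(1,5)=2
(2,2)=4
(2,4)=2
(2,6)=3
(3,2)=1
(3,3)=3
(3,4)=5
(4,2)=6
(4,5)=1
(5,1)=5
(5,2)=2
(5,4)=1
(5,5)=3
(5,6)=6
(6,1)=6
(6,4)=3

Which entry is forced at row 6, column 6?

Row 1, column 2: row 1 has {2, 4, 5, 6} and column 2 has {1, 2, 4, 6}, leaving only 3.
Row 1, column 6: row 1 has {2, 3, 4, 5, 6} and column 6 has {3, 6}, leaving only 1.
Row 2, column 1: row 2 has {2, 3, 4} and column 1 has {4, 5, 6}, leaving only 1.
Row 2, column 3: row 2 has {1, 2, 3, 4} and column 3 has {3, 5}, leaving only 6.
Row 2, column 5: row 2 has {1, 2, 3, 4, 6} and column 5 has {1, 2, 3}, leaving only 5.
Row 3, column 1: row 3 has {1, 3, 5} and column 1 has {1, 4, 5, 6}, leaving only 2.
Row 3, column 6: row 3 has {1, 2, 3, 5} and column 6 has {1, 3, 6}, leaving only 4.
Row 3, column 5: row 3 has {1, 2, 3, 4, 5} and column 5 has {1, 2, 3, 5}, leaving only 6.
Row 4, column 1: row 4 has {1, 6} and column 1 has {1, 2, 4, 5, 6}, leaving only 3.
Row 4, column 4: row 4 has {1, 3, 6} and column 4 has {1, 2, 3, 5, 6}, leaving only 4.
Row 4, column 3: row 4 has {1, 3, 4, 6} and column 3 has {3, 5, 6}, leaving only 2.
Row 4, column 6: row 4 has {1, 2, 3, 4, 6} and column 6 has {1, 3, 4, 6}, leaving only 5.
Row 6 already has {3, 6} and column 6 already has {1, 3, 4, 5, 6}, so row 6, column 6 must be 2.

2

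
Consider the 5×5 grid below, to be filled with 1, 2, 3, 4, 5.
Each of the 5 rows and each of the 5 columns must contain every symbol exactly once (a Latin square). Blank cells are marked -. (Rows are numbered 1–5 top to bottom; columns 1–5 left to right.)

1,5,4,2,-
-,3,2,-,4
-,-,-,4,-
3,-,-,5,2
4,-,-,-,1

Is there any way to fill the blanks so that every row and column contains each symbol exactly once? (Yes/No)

Yes

No row or column among the givens repeats a symbol, and propagating forced cells runs into no contradiction.
One valid completion exists (for instance, 1 5 4 2 3 / 5 3 2 1 4 / 2 1 3 4 5 / 3 4 1 5 2 / 4 2 5 3 1).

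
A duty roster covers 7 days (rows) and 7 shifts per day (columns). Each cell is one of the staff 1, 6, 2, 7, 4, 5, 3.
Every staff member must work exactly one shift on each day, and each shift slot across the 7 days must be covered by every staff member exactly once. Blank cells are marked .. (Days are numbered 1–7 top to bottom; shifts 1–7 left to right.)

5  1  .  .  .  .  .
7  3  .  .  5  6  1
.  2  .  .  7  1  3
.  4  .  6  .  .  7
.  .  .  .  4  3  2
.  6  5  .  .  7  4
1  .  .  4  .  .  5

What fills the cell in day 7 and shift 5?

6

Day 1, shift 7: day 1 has {1, 5} and shift 7 has {1, 2, 7, 4, 5, 3}, leaving only 6.
Day 2, shift 4: day 2 has {1, 6, 7, 5, 3} and shift 4 has {6, 4}, leaving only 2.
Day 2, shift 3: day 2 has {1, 6, 2, 7, 5, 3} and shift 3 has {5}, leaving only 4.
Day 3, shift 3: day 3 has {1, 2, 7, 3} and shift 3 has {4, 5}, leaving only 6.
Day 3, shift 1: day 3 has {1, 6, 2, 7, 3} and shift 1 has {1, 7, 5}, leaving only 4.
Day 3, shift 4: day 3 has {1, 6, 2, 7, 4, 3} and shift 4 has {6, 2, 4}, leaving only 5.
Day 5, shift 1: day 5 has {2, 4, 3} and shift 1 has {1, 7, 4, 5}, leaving only 6.
Day 7, shift 2: day 7 has {1, 4, 5} and shift 2 has {1, 6, 2, 4, 3}, leaving only 7.
Day 5, shift 2: day 5 has {6, 2, 4, 3} and shift 2 has {1, 6, 2, 7, 4, 3}, leaving only 5.
Day 7, shift 6: day 7 has {1, 7, 4, 5} and shift 6 has {1, 6, 7, 3}, leaving only 2.
Day 1, shift 6: day 1 has {1, 6, 5} and shift 6 has {1, 6, 2, 7, 3}, leaving only 4.
Day 4, shift 6: day 4 has {6, 7, 4} and shift 6 has {1, 6, 2, 7, 4, 3}, leaving only 5.
Day 7, shift 3: day 7 has {1, 2, 7, 4, 5} and shift 3 has {6, 4, 5}, leaving only 3.
Day 7 already has {1, 2, 7, 4, 5, 3} and shift 5 already has {7, 4, 5}, so day 7, shift 5 must be 6.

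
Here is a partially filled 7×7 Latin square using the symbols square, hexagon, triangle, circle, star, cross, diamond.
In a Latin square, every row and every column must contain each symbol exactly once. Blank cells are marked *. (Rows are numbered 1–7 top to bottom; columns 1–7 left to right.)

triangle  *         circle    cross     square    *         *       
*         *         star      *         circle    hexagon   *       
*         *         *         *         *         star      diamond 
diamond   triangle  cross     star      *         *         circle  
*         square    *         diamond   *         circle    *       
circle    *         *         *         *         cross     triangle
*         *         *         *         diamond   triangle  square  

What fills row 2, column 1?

Row 1, column 6: row 1 has {square, triangle, circle, cross} and column 6 has {hexagon, triangle, circle, star, cross}, leaving only diamond.
Row 2, column 7: row 2 has {hexagon, circle, star} and column 7 has {square, triangle, circle, diamond}, leaving only cross.
Row 2 already has {hexagon, circle, star, cross} and column 1 already has {triangle, circle, diamond}, so row 2, column 1 must be square.

square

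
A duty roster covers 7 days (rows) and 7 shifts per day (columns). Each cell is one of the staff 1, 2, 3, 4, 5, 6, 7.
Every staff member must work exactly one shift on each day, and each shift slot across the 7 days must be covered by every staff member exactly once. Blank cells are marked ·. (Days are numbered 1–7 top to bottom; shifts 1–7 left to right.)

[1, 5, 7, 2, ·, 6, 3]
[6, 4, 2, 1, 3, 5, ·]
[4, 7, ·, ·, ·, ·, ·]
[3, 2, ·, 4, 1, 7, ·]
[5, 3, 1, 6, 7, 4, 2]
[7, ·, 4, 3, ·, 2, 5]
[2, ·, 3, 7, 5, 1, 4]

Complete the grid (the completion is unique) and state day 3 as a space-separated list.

Day 3, shift 4: day 3 has {4, 7} and shift 4 has {1, 2, 3, 4, 6, 7}, leaving only 5.
Day 3, shift 3: day 3 has {4, 5, 7} and shift 3 has {1, 2, 3, 4, 7}, leaving only 6.
Day 3, shift 5: day 3 has {4, 5, 6, 7} and shift 5 has {1, 3, 5, 7}, leaving only 2.
Day 3, shift 6: day 3 has {2, 4, 5, 6, 7} and shift 6 has {1, 2, 4, 5, 6, 7}, leaving only 3.
Day 3, shift 7: day 3 has {2, 3, 4, 5, 6, 7} and shift 7 has {2, 3, 4, 5}, leaving only 1.
So day 3 reads: 4 7 6 5 2 3 1.

4 7 6 5 2 3 1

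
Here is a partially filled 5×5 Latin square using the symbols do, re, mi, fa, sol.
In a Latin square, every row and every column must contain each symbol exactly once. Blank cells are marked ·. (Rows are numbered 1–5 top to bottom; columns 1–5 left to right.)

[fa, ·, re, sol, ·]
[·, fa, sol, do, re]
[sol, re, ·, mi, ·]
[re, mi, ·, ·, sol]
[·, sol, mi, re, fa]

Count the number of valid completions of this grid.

Row 1, column 2: eliminating its row and column leaves {do}.
Row 1, column 5: eliminating its row and column leaves {do, mi}.
Row 2, column 1: eliminating its row and column leaves {mi}.
Row 3, column 3: eliminating its row and column leaves {do, fa}.
Row 3, column 5: eliminating its row and column leaves {do}.
Row 4, column 3: eliminating its row and column leaves {do, fa}.
Row 4, column 4: eliminating its row and column leaves {fa}.
Row 5, column 1: eliminating its row and column leaves {do}.
Only one assignment across all blanks avoids any row or column repeat, giving 1 completion.

1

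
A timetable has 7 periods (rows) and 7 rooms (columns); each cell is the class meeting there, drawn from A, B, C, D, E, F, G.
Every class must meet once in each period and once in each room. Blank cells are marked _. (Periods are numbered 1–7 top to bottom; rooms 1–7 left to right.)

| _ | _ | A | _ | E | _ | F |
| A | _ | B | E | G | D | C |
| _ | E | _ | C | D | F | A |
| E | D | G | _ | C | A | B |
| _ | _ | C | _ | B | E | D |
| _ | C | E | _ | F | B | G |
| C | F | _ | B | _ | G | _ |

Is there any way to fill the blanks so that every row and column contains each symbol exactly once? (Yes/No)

Period 2, room 2: period 2 together with room 2 already contain {A, B, C, D, E, F, G} — every symbol — so nothing can go there. The grid has no valid completion.

No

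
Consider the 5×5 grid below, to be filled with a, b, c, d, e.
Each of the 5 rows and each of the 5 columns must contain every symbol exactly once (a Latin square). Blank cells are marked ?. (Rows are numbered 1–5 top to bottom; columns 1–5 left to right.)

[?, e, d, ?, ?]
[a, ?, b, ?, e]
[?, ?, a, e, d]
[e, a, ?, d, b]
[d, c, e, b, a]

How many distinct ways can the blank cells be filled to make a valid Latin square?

1

Row 1, column 1: eliminating its row and column leaves {b, c}.
Row 1, column 4: eliminating its row and column leaves {a, c}.
Row 1, column 5: eliminating its row and column leaves {c}.
Row 2, column 2: eliminating its row and column leaves {d}.
Row 2, column 4: eliminating its row and column leaves {c}.
Row 3, column 1: eliminating its row and column leaves {b, c}.
Row 3, column 2: eliminating its row and column leaves {b}.
Row 4, column 3: eliminating its row and column leaves {c}.
Only one assignment across all blanks avoids any row or column repeat, giving 1 completion.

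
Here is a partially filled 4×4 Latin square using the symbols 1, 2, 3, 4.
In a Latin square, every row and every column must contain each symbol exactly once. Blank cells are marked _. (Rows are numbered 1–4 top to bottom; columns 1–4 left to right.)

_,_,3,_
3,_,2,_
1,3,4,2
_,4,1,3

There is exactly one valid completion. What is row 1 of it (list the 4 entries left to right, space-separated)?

Row 2, column 2: row 2 has {2, 3} and column 2 has {3, 4}, leaving only 1.
Row 1, column 2: row 1 has {3} and column 2 has {1, 3, 4}, leaving only 2.
Row 1, column 1: row 1 has {2, 3} and column 1 has {1, 3}, leaving only 4.
Row 1, column 4: row 1 has {2, 3, 4} and column 4 has {2, 3}, leaving only 1.
So row 1 reads: 4 2 3 1.

4 2 3 1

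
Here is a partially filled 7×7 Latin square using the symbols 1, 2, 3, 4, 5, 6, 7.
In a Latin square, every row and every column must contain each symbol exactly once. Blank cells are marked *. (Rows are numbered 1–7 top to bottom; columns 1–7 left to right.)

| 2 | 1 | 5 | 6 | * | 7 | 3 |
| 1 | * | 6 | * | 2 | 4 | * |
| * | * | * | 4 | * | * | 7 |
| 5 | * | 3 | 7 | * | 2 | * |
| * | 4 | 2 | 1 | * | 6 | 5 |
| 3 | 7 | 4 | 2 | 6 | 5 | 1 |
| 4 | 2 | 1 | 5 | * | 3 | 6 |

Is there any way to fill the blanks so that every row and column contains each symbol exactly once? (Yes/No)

No

Row 2, column 7: row 2 together with column 7 already contain {1, 2, 3, 4, 5, 6, 7} — every symbol — so nothing can go there. The grid has no valid completion.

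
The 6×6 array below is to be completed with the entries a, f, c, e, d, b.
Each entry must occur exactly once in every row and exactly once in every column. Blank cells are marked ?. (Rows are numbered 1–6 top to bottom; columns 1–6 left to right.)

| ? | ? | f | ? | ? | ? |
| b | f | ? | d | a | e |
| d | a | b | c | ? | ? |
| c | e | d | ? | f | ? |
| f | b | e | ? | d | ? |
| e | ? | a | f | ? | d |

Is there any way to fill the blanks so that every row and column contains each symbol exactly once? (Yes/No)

No row or column among the givens repeats a symbol, and propagating forced cells runs into no contradiction.
One valid completion exists (for instance, a d f e c b / b f c d a e / d a b c e f / c e d b f a / f b e a d c / e c a f b d).

Yes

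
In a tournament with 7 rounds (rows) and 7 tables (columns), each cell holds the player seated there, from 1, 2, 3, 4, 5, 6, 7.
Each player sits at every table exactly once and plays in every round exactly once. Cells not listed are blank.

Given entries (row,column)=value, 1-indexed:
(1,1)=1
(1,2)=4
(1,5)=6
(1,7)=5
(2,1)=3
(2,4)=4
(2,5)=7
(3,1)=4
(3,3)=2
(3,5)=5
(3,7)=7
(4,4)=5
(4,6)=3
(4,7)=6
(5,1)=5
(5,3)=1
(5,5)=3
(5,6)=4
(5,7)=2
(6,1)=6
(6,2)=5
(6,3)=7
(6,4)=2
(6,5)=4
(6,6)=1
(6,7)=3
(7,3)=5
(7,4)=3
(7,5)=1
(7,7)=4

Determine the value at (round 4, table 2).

Round 1, table 3: round 1 has {1, 4, 5, 6} and table 3 has {1, 2, 5, 7}, leaving only 3.
Round 1, table 4: round 1 has {1, 3, 4, 5, 6} and table 4 has {2, 3, 4, 5}, leaving only 7.
Round 1, table 6: round 1 has {1, 3, 4, 5, 6, 7} and table 6 has {1, 3, 4}, leaving only 2.
Round 2, table 3: round 2 has {3, 4, 7} and table 3 has {1, 2, 3, 5, 7}, leaving only 6.
Round 2, table 6: round 2 has {3, 4, 6, 7} and table 6 has {1, 2, 3, 4}, leaving only 5.
Round 2, table 7: round 2 has {3, 4, 5, 6, 7} and table 7 has {2, 3, 4, 5, 6, 7}, leaving only 1.
Round 2, table 2: round 2 has {1, 3, 4, 5, 6, 7} and table 2 has {4, 5}, leaving only 2.
Round 3, table 6: round 3 has {2, 4, 5, 7} and table 6 has {1, 2, 3, 4, 5}, leaving only 6.
Round 3, table 4: round 3 has {2, 4, 5, 6, 7} and table 4 has {2, 3, 4, 5, 7}, leaving only 1.
Round 3, table 2: round 3 has {1, 2, 4, 5, 6, 7} and table 2 has {2, 4, 5}, leaving only 3.
Round 4, table 3: round 4 has {3, 5, 6} and table 3 has {1, 2, 3, 5, 6, 7}, leaving only 4.
Round 4, table 5: round 4 has {3, 4, 5, 6} and table 5 has {1, 3, 4, 5, 6, 7}, leaving only 2.
Round 4, table 1: round 4 has {2, 3, 4, 5, 6} and table 1 has {1, 3, 4, 5, 6}, leaving only 7.
Round 4 already has {2, 3, 4, 5, 6, 7} and table 2 already has {2, 3, 4, 5}, so round 4, table 2 must be 1.

1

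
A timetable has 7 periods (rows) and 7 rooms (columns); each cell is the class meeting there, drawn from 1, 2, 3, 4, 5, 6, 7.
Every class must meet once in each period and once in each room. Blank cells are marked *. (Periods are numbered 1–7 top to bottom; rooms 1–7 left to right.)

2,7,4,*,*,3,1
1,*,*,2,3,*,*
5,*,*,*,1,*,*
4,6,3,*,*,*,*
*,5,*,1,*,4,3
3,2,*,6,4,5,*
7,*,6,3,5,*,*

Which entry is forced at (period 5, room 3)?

2

Period 1, room 4: period 1 has {1, 2, 3, 4, 7} and room 4 has {1, 2, 3, 6}, leaving only 5.
Period 1, room 5: period 1 has {1, 2, 3, 4, 5, 7} and room 5 has {1, 3, 4, 5}, leaving only 6.
Period 2, room 2: period 2 has {1, 2, 3} and room 2 has {2, 5, 6, 7}, leaving only 4.
Period 3, room 2: period 3 has {1, 5} and room 2 has {2, 4, 5, 6, 7}, leaving only 3.
Period 4, room 4: period 4 has {3, 4, 6} and room 4 has {1, 2, 3, 5, 6}, leaving only 7.
Period 3, room 4: period 3 has {1, 3, 5} and room 4 has {1, 2, 3, 5, 6, 7}, leaving only 4.
Period 4, room 5: period 4 has {3, 4, 6, 7} and room 5 has {1, 3, 4, 5, 6}, leaving only 2.
Period 4, room 6: period 4 has {2, 3, 4, 6, 7} and room 6 has {3, 4, 5}, leaving only 1.
Period 4, room 7: period 4 has {1, 2, 3, 4, 6, 7} and room 7 has {1, 3}, leaving only 5.
Period 5, room 1: period 5 has {1, 3, 4, 5} and room 1 has {1, 2, 3, 4, 5, 7}, leaving only 6.
Period 5, room 5: period 5 has {1, 3, 4, 5, 6} and room 5 has {1, 2, 3, 4, 5, 6}, leaving only 7.
Period 5 already has {1, 3, 4, 5, 6, 7} and room 3 already has {3, 4, 6}, so period 5, room 3 must be 2.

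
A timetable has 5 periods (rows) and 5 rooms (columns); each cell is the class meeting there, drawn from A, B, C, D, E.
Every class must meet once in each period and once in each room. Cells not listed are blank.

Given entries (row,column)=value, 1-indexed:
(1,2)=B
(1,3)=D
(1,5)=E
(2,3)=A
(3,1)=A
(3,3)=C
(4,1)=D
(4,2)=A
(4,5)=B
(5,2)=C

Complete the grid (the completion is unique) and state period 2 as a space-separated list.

B D A E C

Period 1, room 1: period 1 has {B, D, E} and room 1 has {A, D}, leaving only C.
Period 1, room 4: period 1 has {B, C, D, E} and room 4 has {}, leaving only A.
Period 3, room 5: period 3 has {A, C} and room 5 has {B, E}, leaving only D.
Period 2, room 5: period 2 has {A} and room 5 has {B, D, E}, leaving only C.
Period 3, room 2: period 3 has {A, C, D} and room 2 has {A, B, C}, leaving only E.
Period 2, room 2: period 2 has {A, C} and room 2 has {A, B, C, E}, leaving only D.
Period 3, room 4: period 3 has {A, C, D, E} and room 4 has {A}, leaving only B.
Period 2, room 4: period 2 has {A, C, D} and room 4 has {A, B}, leaving only E.
Period 2, room 1: period 2 has {A, C, D, E} and room 1 has {A, C, D}, leaving only B.
So period 2 reads: B D A E C.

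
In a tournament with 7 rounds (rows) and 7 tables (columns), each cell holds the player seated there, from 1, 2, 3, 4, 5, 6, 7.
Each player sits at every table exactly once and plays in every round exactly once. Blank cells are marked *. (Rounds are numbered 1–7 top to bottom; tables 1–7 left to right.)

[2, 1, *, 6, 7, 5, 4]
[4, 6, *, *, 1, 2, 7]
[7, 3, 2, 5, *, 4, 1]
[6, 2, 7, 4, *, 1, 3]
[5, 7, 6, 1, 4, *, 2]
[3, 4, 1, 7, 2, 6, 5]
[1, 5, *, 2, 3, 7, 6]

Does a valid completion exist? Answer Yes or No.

Yes

No round or table among the givens repeats a symbol, and propagating forced cells runs into no contradiction.
One valid completion exists (for instance, 2 1 3 6 7 5 4 / 4 6 5 3 1 2 7 / 7 3 2 5 6 4 1 / 6 2 7 4 5 1 3 / 5 7 6 1 4 3 2 / 3 4 1 7 2 6 5 / 1 5 4 2 3 7 6).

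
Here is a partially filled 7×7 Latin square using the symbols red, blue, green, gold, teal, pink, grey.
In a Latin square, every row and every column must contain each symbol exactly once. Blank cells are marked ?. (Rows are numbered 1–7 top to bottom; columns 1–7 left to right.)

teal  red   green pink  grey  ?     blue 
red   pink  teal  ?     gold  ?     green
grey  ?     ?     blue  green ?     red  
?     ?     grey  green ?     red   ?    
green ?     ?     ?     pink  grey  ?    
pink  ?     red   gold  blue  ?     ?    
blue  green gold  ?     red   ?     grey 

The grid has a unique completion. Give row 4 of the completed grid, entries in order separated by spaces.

Row 4, column 1: row 4 has {red, green, grey} and column 1 has {red, blue, green, teal, pink, grey}, leaving only gold.
Row 4, column 5: row 4 has {red, green, gold, grey} and column 5 has {red, blue, green, gold, pink, grey}, leaving only teal.
Row 4, column 2: row 4 has {red, green, gold, teal, grey} and column 2 has {red, green, pink}, leaving only blue.
Row 4, column 7: row 4 has {red, blue, green, gold, teal, grey} and column 7 has {red, blue, green, grey}, leaving only pink.
So row 4 reads: gold blue grey green teal red pink.

gold blue grey green teal red pink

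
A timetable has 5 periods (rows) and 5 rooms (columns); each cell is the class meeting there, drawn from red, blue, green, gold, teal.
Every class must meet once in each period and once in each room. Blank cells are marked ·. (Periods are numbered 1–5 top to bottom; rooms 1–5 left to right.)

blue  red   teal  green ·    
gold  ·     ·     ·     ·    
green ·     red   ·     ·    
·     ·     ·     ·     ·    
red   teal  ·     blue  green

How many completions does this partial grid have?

Period 1, room 5: eliminating its period and room leaves {gold}.
Period 2, room 2: eliminating its period and room leaves {blue, green}.
Period 2, room 3: eliminating its period and room leaves {blue, green}.
Period 2, room 4: eliminating its period and room leaves {red, teal}.
Period 2, room 5: eliminating its period and room leaves {red, blue, teal}.
Period 3, room 2: eliminating its period and room leaves {blue, gold}.
Period 3, room 4: eliminating its period and room leaves {gold, teal}.
Period 3, room 5: eliminating its period and room leaves {blue, gold, teal}.
Period 4, room 1: eliminating its period and room leaves {teal}.
Period 4, room 2: eliminating its period and room leaves {blue, green, gold}.
Period 4, room 3: eliminating its period and room leaves {blue, green, gold}.
Period 4, room 4: eliminating its period and room leaves {red, gold, teal}.
Period 4, room 5: eliminating its period and room leaves {red, blue, gold, teal}.
Period 5, room 3: eliminating its period and room leaves {gold}.
Enumerating the assignments across these blanks that avoid any period or room repeat gives 3 completions.

3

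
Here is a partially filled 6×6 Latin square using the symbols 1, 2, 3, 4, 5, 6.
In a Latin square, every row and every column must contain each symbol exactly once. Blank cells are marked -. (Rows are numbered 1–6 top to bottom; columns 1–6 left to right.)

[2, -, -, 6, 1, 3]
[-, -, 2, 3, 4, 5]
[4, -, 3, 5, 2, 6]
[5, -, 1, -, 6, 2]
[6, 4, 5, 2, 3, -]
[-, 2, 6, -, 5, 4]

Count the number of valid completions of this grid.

1

Row 1, column 2: eliminating its row and column leaves {5}.
Row 1, column 3: eliminating its row and column leaves {4}.
Row 2, column 1: eliminating its row and column leaves {1}.
Row 2, column 2: eliminating its row and column leaves {1, 6}.
Row 3, column 2: eliminating its row and column leaves {1}.
Row 4, column 2: eliminating its row and column leaves {3}.
Row 4, column 4: eliminating its row and column leaves {4}.
Row 5, column 6: eliminating its row and column leaves {1}.
Row 6, column 1: eliminating its row and column leaves {1, 3}.
Row 6, column 4: eliminating its row and column leaves {1}.
Only one assignment across all blanks avoids any row or column repeat, giving 1 completion.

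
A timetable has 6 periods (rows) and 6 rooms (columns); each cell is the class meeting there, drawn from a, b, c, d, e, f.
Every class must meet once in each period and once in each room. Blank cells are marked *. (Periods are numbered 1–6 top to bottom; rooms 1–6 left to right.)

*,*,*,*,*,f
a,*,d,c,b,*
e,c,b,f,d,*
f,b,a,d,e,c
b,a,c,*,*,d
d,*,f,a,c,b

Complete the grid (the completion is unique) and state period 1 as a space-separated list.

c d e b a f

Period 1, room 1: period 1 has {f} and room 1 has {a, b, d, e, f}, leaving only c.
Period 1, room 3: period 1 has {c, f} and room 3 has {a, b, c, d, f}, leaving only e.
Period 1, room 2: period 1 has {c, e, f} and room 2 has {a, b, c}, leaving only d.
Period 1, room 4: period 1 has {c, d, e, f} and room 4 has {a, c, d, f}, leaving only b.
Period 1, room 5: period 1 has {b, c, d, e, f} and room 5 has {b, c, d, e}, leaving only a.
So period 1 reads: c d e b a f.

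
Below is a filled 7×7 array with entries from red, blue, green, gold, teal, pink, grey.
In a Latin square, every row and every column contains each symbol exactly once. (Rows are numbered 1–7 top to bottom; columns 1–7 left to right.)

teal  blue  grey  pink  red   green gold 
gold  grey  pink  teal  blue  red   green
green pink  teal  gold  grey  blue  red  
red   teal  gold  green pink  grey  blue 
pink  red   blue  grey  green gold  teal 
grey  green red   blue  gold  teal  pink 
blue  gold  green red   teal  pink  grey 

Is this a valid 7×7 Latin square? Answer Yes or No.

Each row is a permutation of the 7 symbols, and so is each column.

Yes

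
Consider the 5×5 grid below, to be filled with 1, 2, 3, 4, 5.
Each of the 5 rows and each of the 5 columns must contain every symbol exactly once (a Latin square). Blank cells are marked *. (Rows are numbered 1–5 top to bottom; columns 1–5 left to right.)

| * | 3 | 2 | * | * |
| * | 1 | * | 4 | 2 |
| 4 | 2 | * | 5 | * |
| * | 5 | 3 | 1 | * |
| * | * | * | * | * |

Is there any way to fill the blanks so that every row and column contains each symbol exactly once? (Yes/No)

Row 1, column 4: row 1 together with column 4 already contain {1, 2, 3, 4, 5} — every symbol — so nothing can go there. The grid has no valid completion.

No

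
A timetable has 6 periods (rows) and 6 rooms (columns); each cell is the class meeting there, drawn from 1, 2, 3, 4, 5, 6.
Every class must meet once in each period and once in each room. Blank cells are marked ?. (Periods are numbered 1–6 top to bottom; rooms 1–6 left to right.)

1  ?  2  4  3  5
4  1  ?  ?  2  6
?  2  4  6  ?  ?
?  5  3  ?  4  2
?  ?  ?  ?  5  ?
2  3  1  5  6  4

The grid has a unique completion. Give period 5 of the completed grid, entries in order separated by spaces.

3 4 6 2 5 1

Period 5, room 3: period 5 has {5} and room 3 has {1, 2, 3, 4}, leaving only 6.
Period 5, room 1: period 5 has {5, 6} and room 1 has {1, 2, 4}, leaving only 3.
Period 5, room 2: period 5 has {3, 5, 6} and room 2 has {1, 2, 3, 5}, leaving only 4.
Period 5, room 6: period 5 has {3, 4, 5, 6} and room 6 has {2, 4, 5, 6}, leaving only 1.
Period 5, room 4: period 5 has {1, 3, 4, 5, 6} and room 4 has {4, 5, 6}, leaving only 2.
So period 5 reads: 3 4 6 2 5 1.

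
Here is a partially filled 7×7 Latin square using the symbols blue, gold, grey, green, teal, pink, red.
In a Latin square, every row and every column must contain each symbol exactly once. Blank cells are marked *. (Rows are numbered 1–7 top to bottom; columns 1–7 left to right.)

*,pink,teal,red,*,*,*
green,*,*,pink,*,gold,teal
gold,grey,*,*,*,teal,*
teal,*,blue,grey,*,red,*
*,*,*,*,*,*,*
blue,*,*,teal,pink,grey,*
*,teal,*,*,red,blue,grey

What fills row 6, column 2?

red

Row 1, column 1: row 1 has {teal, pink, red} and column 1 has {blue, gold, green, teal}, leaving only grey.
Row 1, column 6: row 1 has {grey, teal, pink, red} and column 6 has {blue, gold, grey, teal, red}, leaving only green.
Row 5, column 6: row 5 has {} and column 6 has {blue, gold, grey, green, teal, red}, leaving only pink.
Row 5, column 1: row 5 has {pink} and column 1 has {blue, gold, grey, green, teal}, leaving only red.
Row 7, column 1: row 7 has {blue, grey, teal, red} and column 1 has {blue, gold, grey, green, teal, red}, leaving only pink.
Row 6, column 2 is narrowed to {gold, green, red}.
If it were gold, then row 5, column 2 would be left with no valid symbol.
If it were green, then row 5, column 2 would be left with no valid symbol.
So row 6, column 2 must be red.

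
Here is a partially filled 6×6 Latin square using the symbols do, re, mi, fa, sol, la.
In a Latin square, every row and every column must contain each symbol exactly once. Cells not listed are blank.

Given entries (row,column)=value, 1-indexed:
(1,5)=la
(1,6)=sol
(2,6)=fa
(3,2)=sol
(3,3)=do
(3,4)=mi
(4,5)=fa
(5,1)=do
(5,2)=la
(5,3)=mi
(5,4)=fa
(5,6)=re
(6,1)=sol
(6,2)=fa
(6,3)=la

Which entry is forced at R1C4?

Row 3, column 5: row 3 has {do, mi, sol} and column 5 has {fa, la}, leaving only re.
Row 3, column 6: row 3 has {do, re, mi, sol} and column 6 has {re, fa, sol}, leaving only la.
Row 3, column 1: row 3 has {do, re, mi, sol, la} and column 1 has {do, sol}, leaving only fa.
Row 5, column 5: row 5 has {do, re, mi, fa, la} and column 5 has {re, fa, la}, leaving only sol.
Row 1, column 4 is narrowed to {do, re}.
If it were re, then row 6, column 6 would be left with no valid symbol.
So row 1, column 4 must be do.

do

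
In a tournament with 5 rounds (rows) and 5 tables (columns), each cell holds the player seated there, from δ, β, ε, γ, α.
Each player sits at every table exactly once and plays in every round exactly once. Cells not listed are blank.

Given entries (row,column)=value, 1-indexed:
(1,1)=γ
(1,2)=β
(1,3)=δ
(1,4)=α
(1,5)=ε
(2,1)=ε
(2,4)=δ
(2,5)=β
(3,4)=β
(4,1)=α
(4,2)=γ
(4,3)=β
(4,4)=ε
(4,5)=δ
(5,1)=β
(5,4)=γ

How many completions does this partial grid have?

1

Round 2, table 2: eliminating its round and table leaves {α}.
Round 2, table 3: eliminating its round and table leaves {γ, α}.
Round 3, table 1: eliminating its round and table leaves {δ}.
Round 3, table 2: eliminating its round and table leaves {δ, ε, α}.
Round 3, table 3: eliminating its round and table leaves {ε, γ, α}.
Round 3, table 5: eliminating its round and table leaves {γ, α}.
Round 5, table 2: eliminating its round and table leaves {δ, ε, α}.
Round 5, table 3: eliminating its round and table leaves {ε, α}.
Round 5, table 5: eliminating its round and table leaves {α}.
Only one assignment across all blanks avoids any round or table repeat, giving 1 completion.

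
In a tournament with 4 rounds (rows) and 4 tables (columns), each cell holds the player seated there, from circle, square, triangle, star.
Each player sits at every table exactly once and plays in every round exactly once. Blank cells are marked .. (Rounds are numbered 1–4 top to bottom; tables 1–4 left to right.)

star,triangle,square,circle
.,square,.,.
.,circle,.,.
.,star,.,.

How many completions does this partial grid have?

Round 2, table 1: eliminating its round and table leaves {circle, triangle}.
Round 2, table 3: eliminating its round and table leaves {circle, triangle, star}.
Round 2, table 4: eliminating its round and table leaves {triangle, star}.
Round 3, table 1: eliminating its round and table leaves {square, triangle}.
Round 3, table 3: eliminating its round and table leaves {triangle, star}.
Round 3, table 4: eliminating its round and table leaves {square, triangle, star}.
Round 4, table 1: eliminating its round and table leaves {circle, square, triangle}.
Round 4, table 3: eliminating its round and table leaves {circle, triangle}.
Round 4, table 4: eliminating its round and table leaves {square, triangle}.
Enumerating the assignments across these blanks that avoid any round or table repeat gives 4 completions.

4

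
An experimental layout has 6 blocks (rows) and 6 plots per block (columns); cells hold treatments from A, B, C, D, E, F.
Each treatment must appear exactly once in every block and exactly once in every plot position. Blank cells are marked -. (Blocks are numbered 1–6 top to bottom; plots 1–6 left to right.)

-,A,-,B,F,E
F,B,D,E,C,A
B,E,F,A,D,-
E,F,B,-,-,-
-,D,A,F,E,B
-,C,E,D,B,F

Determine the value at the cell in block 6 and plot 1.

Block 6 already has {B, C, D, E, F} and plot 1 already has {B, E, F}, so block 6, plot 1 must be A.

A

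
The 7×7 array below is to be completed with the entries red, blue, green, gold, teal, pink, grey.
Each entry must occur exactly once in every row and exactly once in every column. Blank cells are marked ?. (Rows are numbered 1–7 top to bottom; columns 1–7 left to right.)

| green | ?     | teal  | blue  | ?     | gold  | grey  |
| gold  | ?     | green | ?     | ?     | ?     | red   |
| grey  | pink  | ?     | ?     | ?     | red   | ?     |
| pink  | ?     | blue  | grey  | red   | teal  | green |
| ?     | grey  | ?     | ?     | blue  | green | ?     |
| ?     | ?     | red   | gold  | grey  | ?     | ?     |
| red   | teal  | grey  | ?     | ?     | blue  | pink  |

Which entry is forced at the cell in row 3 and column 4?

teal

Row 1, column 2: row 1 has {blue, green, gold, teal, grey} and column 2 has {teal, pink, grey}, leaving only red.
Row 1, column 5: row 1 has {red, blue, green, gold, teal, grey} and column 5 has {red, blue, grey}, leaving only pink.
Row 2, column 2: row 2 has {red, green, gold} and column 2 has {red, teal, pink, grey}, leaving only blue.
Row 2, column 5: row 2 has {red, blue, green, gold} and column 5 has {red, blue, pink, grey}, leaving only teal.
Row 2, column 4: row 2 has {red, blue, green, gold, teal} and column 4 has {blue, gold, grey}, leaving only pink.
Row 2, column 6: row 2 has {red, blue, green, gold, teal, pink} and column 6 has {red, blue, green, gold, teal}, leaving only grey.
Row 3, column 3: row 3 has {red, pink, grey} and column 3 has {red, blue, green, teal, grey}, leaving only gold.
Row 3, column 5: row 3 has {red, gold, pink, grey} and column 5 has {red, blue, teal, pink, grey}, leaving only green.
Row 3 already has {red, green, gold, pink, grey} and column 4 already has {blue, gold, pink, grey}, so row 3, column 4 must be teal.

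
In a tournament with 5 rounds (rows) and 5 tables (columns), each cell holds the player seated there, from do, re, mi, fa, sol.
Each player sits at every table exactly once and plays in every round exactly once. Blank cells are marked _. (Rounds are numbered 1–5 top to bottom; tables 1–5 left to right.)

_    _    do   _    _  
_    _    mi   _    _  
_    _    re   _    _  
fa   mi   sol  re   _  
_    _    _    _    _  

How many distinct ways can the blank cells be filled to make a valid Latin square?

Round 1, table 1: eliminating its round and table leaves {re, mi, sol}.
Round 1, table 2: eliminating its round and table leaves {re, fa, sol}.
Round 1, table 4: eliminating its round and table leaves {mi, fa, sol}.
Round 1, table 5: eliminating its round and table leaves {re, mi, fa, sol}.
Round 2, table 1: eliminating its round and table leaves {do, re, sol}.
Round 2, table 2: eliminating its round and table leaves {do, re, fa, sol}.
Round 2, table 4: eliminating its round and table leaves {do, fa, sol}.
Round 2, table 5: eliminating its round and table leaves {do, re, fa, sol}.
Round 3, table 1: eliminating its round and table leaves {do, mi, sol}.
Round 3, table 2: eliminating its round and table leaves {do, fa, sol}.
Round 3, table 4: eliminating its round and table leaves {do, mi, fa, sol}.
Round 3, table 5: eliminating its round and table leaves {do, mi, fa, sol}.
Round 4, table 5: eliminating its round and table leaves {do}.
Round 5, table 1: eliminating its round and table leaves {do, re, mi, sol}.
Round 5, table 2: eliminating its round and table leaves {do, re, fa, sol}.
Round 5, table 3: eliminating its round and table leaves {fa}.
Round 5, table 4: eliminating its round and table leaves {do, mi, fa, sol}.
Round 5, table 5: eliminating its round and table leaves {do, re, mi, fa, sol}.
Enumerating the assignments across these blanks that avoid any round or table repeat gives 56 completions.

56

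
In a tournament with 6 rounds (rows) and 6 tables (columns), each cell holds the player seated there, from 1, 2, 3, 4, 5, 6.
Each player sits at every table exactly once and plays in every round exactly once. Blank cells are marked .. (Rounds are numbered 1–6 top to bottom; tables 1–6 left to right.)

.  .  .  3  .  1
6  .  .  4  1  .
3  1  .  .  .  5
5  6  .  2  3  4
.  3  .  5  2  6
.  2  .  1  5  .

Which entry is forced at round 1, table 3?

Round 2, table 2: round 2 has {1, 4, 6} and table 2 has {1, 2, 3, 6}, leaving only 5.
Round 1, table 2: round 1 has {1, 3} and table 2 has {1, 2, 3, 5, 6}, leaving only 4.
Round 1, table 1: round 1 has {1, 3, 4} and table 1 has {3, 5, 6}, leaving only 2.
Round 1, table 5: round 1 has {1, 2, 3, 4} and table 5 has {1, 2, 3, 5}, leaving only 6.
Round 1 already has {1, 2, 3, 4, 6} and table 3 already has {}, so round 1, table 3 must be 5.

5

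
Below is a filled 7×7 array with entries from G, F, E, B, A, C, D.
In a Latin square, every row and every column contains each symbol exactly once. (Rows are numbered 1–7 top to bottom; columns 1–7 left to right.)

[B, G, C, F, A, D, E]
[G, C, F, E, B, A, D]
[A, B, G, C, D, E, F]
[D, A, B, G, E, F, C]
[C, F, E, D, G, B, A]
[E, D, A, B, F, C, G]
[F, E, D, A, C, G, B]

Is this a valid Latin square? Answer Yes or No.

Yes

Each row is a permutation of the 7 symbols, and so is each column.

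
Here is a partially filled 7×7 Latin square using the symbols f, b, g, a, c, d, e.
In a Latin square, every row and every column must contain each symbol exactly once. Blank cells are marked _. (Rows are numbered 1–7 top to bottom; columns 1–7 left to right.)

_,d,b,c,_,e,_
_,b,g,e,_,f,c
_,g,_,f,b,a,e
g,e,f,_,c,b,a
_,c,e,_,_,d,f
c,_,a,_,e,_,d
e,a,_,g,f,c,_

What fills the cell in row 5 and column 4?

Row 1, column 7: row 1 has {b, c, d, e} and column 7 has {f, a, c, d, e}, leaving only g.
Row 1, column 5: row 1 has {b, g, c, d, e} and column 5 has {f, b, c, e}, leaving only a.
Row 1, column 1: row 1 has {b, g, a, c, d, e} and column 1 has {g, c, e}, leaving only f.
Row 2, column 5: row 2 has {f, b, g, c, e} and column 5 has {f, b, a, c, e}, leaving only d.
Row 2, column 1: row 2 has {f, b, g, c, d, e} and column 1 has {f, g, c, e}, leaving only a.
Row 3, column 1: row 3 has {f, b, g, a, e} and column 1 has {f, g, a, c, e}, leaving only d.
Row 3, column 3: row 3 has {f, b, g, a, d, e} and column 3 has {f, b, g, a, e}, leaving only c.
Row 4, column 4: row 4 has {f, b, g, a, c, e} and column 4 has {f, g, c, e}, leaving only d.
Row 5, column 1: row 5 has {f, c, d, e} and column 1 has {f, g, a, c, d, e}, leaving only b.
Row 5 already has {f, b, c, d, e} and column 4 already has {f, g, c, d, e}, so row 5, column 4 must be a.

a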